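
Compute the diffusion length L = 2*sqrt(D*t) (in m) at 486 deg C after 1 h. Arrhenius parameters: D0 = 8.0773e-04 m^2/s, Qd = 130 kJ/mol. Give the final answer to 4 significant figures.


Step 1: D = D0 * exp(-Qd/(R*T))
T = 759.15 K
D = 8.0773e-04 * exp(-130e3 / (8.314 * 759.15)) = 9.16361e-13 m^2/s
Step 2: L = 2*sqrt(D*t)
t = 1 h = 3600 s
L = 2*sqrt(9.16361e-13 * 3600) = 1.149e-04 m


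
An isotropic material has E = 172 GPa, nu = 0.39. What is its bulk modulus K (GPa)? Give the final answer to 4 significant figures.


K = E / (3*(1-2*nu))
K = 172 / (3*(1-2*0.39))
K = 260.6 GPa


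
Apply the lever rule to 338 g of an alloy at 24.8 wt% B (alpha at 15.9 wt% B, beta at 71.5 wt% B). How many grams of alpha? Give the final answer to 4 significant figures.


f_alpha = (C_beta - C0) / (C_beta - C_alpha)
f_alpha = (71.5 - 24.8) / (71.5 - 15.9) = 0.839928
m_alpha = f_alpha * m_total = 0.839928 * 338 = 283.9 g


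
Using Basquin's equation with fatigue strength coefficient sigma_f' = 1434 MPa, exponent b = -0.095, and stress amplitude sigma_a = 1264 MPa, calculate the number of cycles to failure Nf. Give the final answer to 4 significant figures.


sigma_a = sigma_f' * (2*Nf)^b
2*Nf = (sigma_a / sigma_f')^(1/b)
2*Nf = (1264 / 1434)^(1/-0.095)
2*Nf = 3.77454
Nf = 1.887 cycles


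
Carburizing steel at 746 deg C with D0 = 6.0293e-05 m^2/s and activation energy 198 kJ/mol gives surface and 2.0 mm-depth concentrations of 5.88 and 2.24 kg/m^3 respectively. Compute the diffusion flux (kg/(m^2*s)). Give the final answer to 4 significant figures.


Step 1: D = D0 * exp(-Qd/(R*T))
T = 746 + 273.15 = 1019.15 K
D = 6.0293e-05 * exp(-198e3 / (8.314 * 1019.15)) = 4.2833e-15 m^2/s
Step 2: J = D * (C1 - C2) / dx
J = 4.2833e-15 * (5.88 - 2.24) / 2e-03
J = 7.796e-12 kg/(m^2*s)


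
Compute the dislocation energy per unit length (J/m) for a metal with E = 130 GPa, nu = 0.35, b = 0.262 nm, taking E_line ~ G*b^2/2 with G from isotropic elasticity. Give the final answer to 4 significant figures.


Step 1: G = E / (2*(1+nu))
G = 130 / (2*(1+0.35)) = 48.1481 GPa = 4.81481e+10 Pa
Step 2: E_line = G*b^2/2
b = 0.262 nm = 2.62e-10 m
E_line = 0.5 * 4.81481e+10 * (2.62e-10)^2 = 1.653e-09 J/m


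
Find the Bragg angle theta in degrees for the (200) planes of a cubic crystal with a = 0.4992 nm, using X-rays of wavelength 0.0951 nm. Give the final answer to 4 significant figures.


d = a / sqrt(h^2+k^2+l^2)
d = 0.4992 / sqrt(4) = 0.2496 nm
lambda = 2*d*sin(theta)  =>  sin(theta) = lambda / (2*d)
sin(theta) = 0.0951 / (2 * 0.2496) = 0.190505
theta = 10.98 deg


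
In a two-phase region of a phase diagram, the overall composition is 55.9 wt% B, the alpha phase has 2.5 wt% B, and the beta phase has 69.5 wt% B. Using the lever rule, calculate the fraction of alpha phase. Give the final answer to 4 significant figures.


f_alpha = (C_beta - C0) / (C_beta - C_alpha)
f_alpha = (69.5 - 55.9) / (69.5 - 2.5)
f_alpha = 0.203


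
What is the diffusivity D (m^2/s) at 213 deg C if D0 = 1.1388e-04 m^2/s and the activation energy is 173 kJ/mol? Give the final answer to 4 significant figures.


D = D0 * exp(-Qd / (R*T))
T = 486.15 K
D = 1.1388e-04 * exp(-173e3 / (8.314 * 486.15))
D = 2.936e-23 m^2/s


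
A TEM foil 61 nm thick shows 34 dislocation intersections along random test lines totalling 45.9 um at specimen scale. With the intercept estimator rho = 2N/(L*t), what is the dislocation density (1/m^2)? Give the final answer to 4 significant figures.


rho = 2N / (L * t)
L = 45.9 um = 4.59e-05 m, t = 61 nm = 6.1e-08 m
rho = 2 * 34 / (4.59e-05 * 6.1e-08)
rho = 2.429e+13 1/m^2


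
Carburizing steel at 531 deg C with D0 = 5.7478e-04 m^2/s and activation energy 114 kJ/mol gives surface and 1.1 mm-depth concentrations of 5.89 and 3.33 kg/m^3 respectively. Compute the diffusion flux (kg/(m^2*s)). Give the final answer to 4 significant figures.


Step 1: D = D0 * exp(-Qd/(R*T))
T = 531 + 273.15 = 804.15 K
D = 5.7478e-04 * exp(-114e3 / (8.314 * 804.15)) = 2.26054e-11 m^2/s
Step 2: J = D * (C1 - C2) / dx
J = 2.26054e-11 * (5.89 - 3.33) / 1.1e-03
J = 5.261e-08 kg/(m^2*s)


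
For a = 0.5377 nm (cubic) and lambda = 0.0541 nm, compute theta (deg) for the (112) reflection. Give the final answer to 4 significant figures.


d = a / sqrt(h^2+k^2+l^2)
d = 0.5377 / sqrt(6) = 0.219515 nm
lambda = 2*d*sin(theta)  =>  sin(theta) = lambda / (2*d)
sin(theta) = 0.0541 / (2 * 0.219515) = 0.123226
theta = 7.078 deg


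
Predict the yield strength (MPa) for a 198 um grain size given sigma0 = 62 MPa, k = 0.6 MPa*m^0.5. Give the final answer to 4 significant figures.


sigma_y = sigma0 + k / sqrt(d)
d = 198 um = 1.98e-04 m
sigma_y = 62 + 0.6 / sqrt(1.98e-04)
sigma_y = 104.6 MPa


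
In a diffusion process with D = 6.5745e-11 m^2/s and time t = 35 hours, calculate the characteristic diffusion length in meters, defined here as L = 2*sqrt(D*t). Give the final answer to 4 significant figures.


t = 35 hr = 126000 s
Diffusion length = 2*sqrt(D*t)
= 2*sqrt(6.5745e-11 * 126000)
= 5.756e-03 m


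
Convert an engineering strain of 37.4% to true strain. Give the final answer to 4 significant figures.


epsilon_true = ln(1 + epsilon_eng)
epsilon_true = ln(1 + 0.374)
epsilon_true = 0.3177


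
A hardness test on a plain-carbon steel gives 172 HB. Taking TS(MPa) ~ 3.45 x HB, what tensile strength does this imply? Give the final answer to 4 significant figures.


TS (MPa) = 3.45 * HB
TS = 3.45 * 172
TS = 593.4 MPa


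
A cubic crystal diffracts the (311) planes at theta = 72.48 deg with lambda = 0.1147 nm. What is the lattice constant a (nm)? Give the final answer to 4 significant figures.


d = lambda / (2*sin(theta))
d = 0.1147 / (2*sin(72.48 deg))
d = 0.0601398 nm
a = d * sqrt(h^2+k^2+l^2) = 0.0601398 * sqrt(11)
a = 0.1995 nm


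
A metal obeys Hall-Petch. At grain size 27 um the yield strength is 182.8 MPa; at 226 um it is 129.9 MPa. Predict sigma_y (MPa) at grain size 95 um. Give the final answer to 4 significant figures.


sigma_y = sigma0 + k / sqrt(d)
1/sqrt(d1) = 1/sqrt(2.7e-05) = 192.45;  1/sqrt(d2) = 66.519
k = (sigma1 - sigma2) / (1/sqrt(d1) - 1/sqrt(d2)) = (182.8 - 129.9) / (192.45 - 66.519) = 0.420071 MPa*m^0.5
sigma0 = sigma1 - k/sqrt(d1) = 182.8 - 0.420071*192.45 = 101.957 MPa
sigma_y(d3) = 101.957 + 0.420071 / sqrt(9.5e-05) = 145.1 MPa


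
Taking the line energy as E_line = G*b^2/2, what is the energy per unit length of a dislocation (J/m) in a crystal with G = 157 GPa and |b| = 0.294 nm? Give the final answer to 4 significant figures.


E = G*b^2/2
b = 0.294 nm = 2.94e-10 m
G = 157 GPa = 1.57e+11 Pa
E = 0.5 * 1.57e+11 * (2.94e-10)^2
E = 6.785e-09 J/m


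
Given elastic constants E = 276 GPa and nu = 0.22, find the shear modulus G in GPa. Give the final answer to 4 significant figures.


G = E / (2*(1+nu))
G = 276 / (2*(1+0.22))
G = 113.1 GPa


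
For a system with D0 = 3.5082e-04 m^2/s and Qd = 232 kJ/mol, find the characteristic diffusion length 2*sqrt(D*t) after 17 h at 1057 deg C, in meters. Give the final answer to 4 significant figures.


Step 1: D = D0 * exp(-Qd/(R*T))
T = 1330.15 K
D = 3.5082e-04 * exp(-232e3 / (8.314 * 1330.15)) = 2.71754e-13 m^2/s
Step 2: L = 2*sqrt(D*t)
t = 17 h = 61200 s
L = 2*sqrt(2.71754e-13 * 61200) = 2.579e-04 m


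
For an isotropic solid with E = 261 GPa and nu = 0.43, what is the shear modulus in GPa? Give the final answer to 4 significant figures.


G = E / (2*(1+nu))
G = 261 / (2*(1+0.43))
G = 91.26 GPa


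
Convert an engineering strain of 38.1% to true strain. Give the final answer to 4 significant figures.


epsilon_true = ln(1 + epsilon_eng)
epsilon_true = ln(1 + 0.381)
epsilon_true = 0.3228


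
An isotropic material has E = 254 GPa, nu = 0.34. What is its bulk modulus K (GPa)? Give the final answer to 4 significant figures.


K = E / (3*(1-2*nu))
K = 254 / (3*(1-2*0.34))
K = 264.6 GPa


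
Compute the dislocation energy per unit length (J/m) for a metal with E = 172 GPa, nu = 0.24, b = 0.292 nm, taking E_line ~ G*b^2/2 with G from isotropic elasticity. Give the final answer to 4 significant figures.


Step 1: G = E / (2*(1+nu))
G = 172 / (2*(1+0.24)) = 69.3548 GPa = 6.93548e+10 Pa
Step 2: E_line = G*b^2/2
b = 0.292 nm = 2.92e-10 m
E_line = 0.5 * 6.93548e+10 * (2.92e-10)^2 = 2.957e-09 J/m


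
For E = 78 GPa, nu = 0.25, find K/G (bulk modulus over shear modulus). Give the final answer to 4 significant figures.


G = E / (2*(1+nu))
G = 78 / (2*(1+0.25)) = 31.2 GPa
K = E / (3*(1-2*nu))
K = 78 / (3*(1-2*0.25)) = 52 GPa
K/G = 52 / 31.2 = 1.667


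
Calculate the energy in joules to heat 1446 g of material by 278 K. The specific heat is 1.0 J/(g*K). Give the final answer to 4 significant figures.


Q = m * cp * dT
Q = 1446 * 1.0 * 278
Q = 402000 J


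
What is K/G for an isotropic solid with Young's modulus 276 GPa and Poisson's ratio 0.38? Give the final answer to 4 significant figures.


G = E / (2*(1+nu))
G = 276 / (2*(1+0.38)) = 100 GPa
K = E / (3*(1-2*nu))
K = 276 / (3*(1-2*0.38)) = 383.333 GPa
K/G = 383.333 / 100 = 3.833


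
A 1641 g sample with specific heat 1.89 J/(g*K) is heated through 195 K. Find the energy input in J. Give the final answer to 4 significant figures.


Q = m * cp * dT
Q = 1641 * 1.89 * 195
Q = 604800 J


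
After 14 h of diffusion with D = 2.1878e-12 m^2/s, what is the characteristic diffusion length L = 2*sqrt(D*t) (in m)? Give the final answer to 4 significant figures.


t = 14 hr = 50400 s
Diffusion length = 2*sqrt(D*t)
= 2*sqrt(2.1878e-12 * 50400)
= 6.641e-04 m


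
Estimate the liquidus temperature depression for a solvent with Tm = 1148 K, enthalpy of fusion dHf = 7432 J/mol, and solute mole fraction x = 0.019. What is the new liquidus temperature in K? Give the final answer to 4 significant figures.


dT = R*Tm^2*x / dHf
dT = 8.314 * 1148^2 * 0.019 / 7432
dT = 28.0118 K
T_new = 1148 - 28.0118 = 1120 K


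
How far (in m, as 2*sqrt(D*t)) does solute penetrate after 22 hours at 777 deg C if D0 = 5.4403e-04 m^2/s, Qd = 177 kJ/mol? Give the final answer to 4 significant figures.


Step 1: D = D0 * exp(-Qd/(R*T))
T = 1050.15 K
D = 5.4403e-04 * exp(-177e3 / (8.314 * 1050.15)) = 8.53679e-13 m^2/s
Step 2: L = 2*sqrt(D*t)
t = 22 h = 79200 s
L = 2*sqrt(8.53679e-13 * 79200) = 5.2e-04 m


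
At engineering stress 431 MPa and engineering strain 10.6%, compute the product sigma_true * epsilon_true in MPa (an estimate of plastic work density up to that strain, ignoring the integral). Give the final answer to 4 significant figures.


sigma_true = sigma_eng * (1 + epsilon_eng)
sigma_true = 431 * (1 + 0.106) = 476.686 MPa
epsilon_true = ln(1 + epsilon_eng)
epsilon_true = ln(1 + 0.106) = 0.10075
sigma_true * epsilon_true = 476.686 * 0.10075 = 48.03 MPa


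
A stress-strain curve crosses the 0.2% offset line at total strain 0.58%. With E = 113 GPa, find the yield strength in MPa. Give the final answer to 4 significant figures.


Offset strain = 0.002
Elastic strain at yield = total_strain - offset = 5.8e-03 - 0.002 = 3.8e-03
sigma_y = E * elastic_strain = 113000 * 3.8e-03
sigma_y = 429.4 MPa


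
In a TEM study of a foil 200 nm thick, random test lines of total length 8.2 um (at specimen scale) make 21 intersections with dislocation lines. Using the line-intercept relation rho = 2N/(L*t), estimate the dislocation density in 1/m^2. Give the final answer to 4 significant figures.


rho = 2N / (L * t)
L = 8.2 um = 8.2e-06 m, t = 200 nm = 2e-07 m
rho = 2 * 21 / (8.2e-06 * 2e-07)
rho = 2.561e+13 1/m^2


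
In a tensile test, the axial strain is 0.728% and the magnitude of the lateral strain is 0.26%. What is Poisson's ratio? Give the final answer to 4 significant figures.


nu = -epsilon_lat / epsilon_axial
Lateral strain is contraction (negative), so using magnitudes:
nu = 0.26 / 0.728
nu = 0.3571


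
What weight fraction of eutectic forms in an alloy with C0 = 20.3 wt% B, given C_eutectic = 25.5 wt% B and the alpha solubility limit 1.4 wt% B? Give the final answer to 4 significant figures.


f_primary = (C_e - C0) / (C_e - C_alpha_max)
f_primary = (25.5 - 20.3) / (25.5 - 1.4)
f_primary = 0.215768
f_eutectic = 1 - 0.215768 = 0.7842


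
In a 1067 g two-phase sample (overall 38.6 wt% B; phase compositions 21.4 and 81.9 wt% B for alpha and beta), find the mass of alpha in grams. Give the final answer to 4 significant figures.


f_alpha = (C_beta - C0) / (C_beta - C_alpha)
f_alpha = (81.9 - 38.6) / (81.9 - 21.4) = 0.715702
m_alpha = f_alpha * m_total = 0.715702 * 1067 = 763.7 g


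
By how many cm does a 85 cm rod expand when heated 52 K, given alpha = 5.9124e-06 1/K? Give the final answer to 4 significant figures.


dL = L0 * alpha * dT
dL = 85 * 5.9124e-06 * 52
dL = 0.02613 cm


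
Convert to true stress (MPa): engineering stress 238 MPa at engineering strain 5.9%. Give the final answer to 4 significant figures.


sigma_true = sigma_eng * (1 + epsilon_eng)
sigma_true = 238 * (1 + 0.059)
sigma_true = 252 MPa


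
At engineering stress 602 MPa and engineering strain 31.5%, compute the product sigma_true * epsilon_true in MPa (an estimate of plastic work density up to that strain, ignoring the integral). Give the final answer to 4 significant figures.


sigma_true = sigma_eng * (1 + epsilon_eng)
sigma_true = 602 * (1 + 0.315) = 791.63 MPa
epsilon_true = ln(1 + epsilon_eng)
epsilon_true = ln(1 + 0.315) = 0.273837
sigma_true * epsilon_true = 791.63 * 0.273837 = 216.8 MPa


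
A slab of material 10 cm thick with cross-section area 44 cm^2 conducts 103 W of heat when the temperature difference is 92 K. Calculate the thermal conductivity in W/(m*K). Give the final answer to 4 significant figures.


k = Q*L / (A*dT)
L = 0.1 m, A = 4.4e-03 m^2
k = 103 * 0.1 / (4.4e-03 * 92)
k = 25.44 W/(m*K)


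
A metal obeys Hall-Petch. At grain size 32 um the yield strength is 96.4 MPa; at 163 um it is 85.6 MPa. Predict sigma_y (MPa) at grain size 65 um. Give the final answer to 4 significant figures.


sigma_y = sigma0 + k / sqrt(d)
1/sqrt(d1) = 1/sqrt(3.2e-05) = 176.777;  1/sqrt(d2) = 78.326
k = (sigma1 - sigma2) / (1/sqrt(d1) - 1/sqrt(d2)) = (96.4 - 85.6) / (176.777 - 78.326) = 0.1097 MPa*m^0.5
sigma0 = sigma1 - k/sqrt(d1) = 96.4 - 0.1097*176.777 = 77.0077 MPa
sigma_y(d3) = 77.0077 + 0.1097 / sqrt(6.5e-05) = 90.61 MPa


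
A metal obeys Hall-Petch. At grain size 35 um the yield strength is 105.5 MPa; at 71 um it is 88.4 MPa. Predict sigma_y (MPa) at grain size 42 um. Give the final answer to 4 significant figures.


sigma_y = sigma0 + k / sqrt(d)
1/sqrt(d1) = 1/sqrt(3.5e-05) = 169.031;  1/sqrt(d2) = 118.678
k = (sigma1 - sigma2) / (1/sqrt(d1) - 1/sqrt(d2)) = (105.5 - 88.4) / (169.031 - 118.678) = 0.339605 MPa*m^0.5
sigma0 = sigma1 - k/sqrt(d1) = 105.5 - 0.339605*169.031 = 48.0964 MPa
sigma_y(d3) = 48.0964 + 0.339605 / sqrt(4.2e-05) = 100.5 MPa


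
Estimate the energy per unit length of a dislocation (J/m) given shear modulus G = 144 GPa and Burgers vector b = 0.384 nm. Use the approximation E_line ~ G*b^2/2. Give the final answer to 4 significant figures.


E = G*b^2/2
b = 0.384 nm = 3.84e-10 m
G = 144 GPa = 1.44e+11 Pa
E = 0.5 * 1.44e+11 * (3.84e-10)^2
E = 1.062e-08 J/m


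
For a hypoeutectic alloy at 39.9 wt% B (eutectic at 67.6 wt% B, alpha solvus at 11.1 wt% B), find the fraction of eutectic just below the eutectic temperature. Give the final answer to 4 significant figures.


f_primary = (C_e - C0) / (C_e - C_alpha_max)
f_primary = (67.6 - 39.9) / (67.6 - 11.1)
f_primary = 0.490265
f_eutectic = 1 - 0.490265 = 0.5097


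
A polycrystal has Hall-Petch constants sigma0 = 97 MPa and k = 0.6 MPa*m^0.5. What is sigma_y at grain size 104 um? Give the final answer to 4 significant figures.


sigma_y = sigma0 + k / sqrt(d)
d = 104 um = 1.04e-04 m
sigma_y = 97 + 0.6 / sqrt(1.04e-04)
sigma_y = 155.8 MPa


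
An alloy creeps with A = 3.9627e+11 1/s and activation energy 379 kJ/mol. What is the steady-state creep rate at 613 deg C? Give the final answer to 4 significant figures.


rate = A * exp(-Q / (R*T))
T = 613 + 273.15 = 886.15 K
rate = 3.9627e+11 * exp(-379e3 / (8.314 * 886.15))
rate = 1.806e-11 1/s


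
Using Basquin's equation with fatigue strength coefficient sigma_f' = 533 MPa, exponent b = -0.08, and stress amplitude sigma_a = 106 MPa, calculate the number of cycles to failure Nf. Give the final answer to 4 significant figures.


sigma_a = sigma_f' * (2*Nf)^b
2*Nf = (sigma_a / sigma_f')^(1/b)
2*Nf = (106 / 533)^(1/-0.08)
2*Nf = 5.85824e+08
Nf = 2.929e+08 cycles


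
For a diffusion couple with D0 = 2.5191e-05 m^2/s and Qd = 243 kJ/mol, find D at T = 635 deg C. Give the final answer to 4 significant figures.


D = D0 * exp(-Qd / (R*T))
T = 908.15 K
D = 2.5191e-05 * exp(-243e3 / (8.314 * 908.15))
D = 2.654e-19 m^2/s


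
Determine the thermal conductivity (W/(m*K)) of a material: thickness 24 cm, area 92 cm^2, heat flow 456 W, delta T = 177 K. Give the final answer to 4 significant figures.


k = Q*L / (A*dT)
L = 0.24 m, A = 9.2e-03 m^2
k = 456 * 0.24 / (9.2e-03 * 177)
k = 67.21 W/(m*K)


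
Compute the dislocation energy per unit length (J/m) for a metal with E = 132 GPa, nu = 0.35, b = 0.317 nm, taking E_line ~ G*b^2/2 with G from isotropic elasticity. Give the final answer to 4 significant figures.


Step 1: G = E / (2*(1+nu))
G = 132 / (2*(1+0.35)) = 48.8889 GPa = 4.88889e+10 Pa
Step 2: E_line = G*b^2/2
b = 0.317 nm = 3.17e-10 m
E_line = 0.5 * 4.88889e+10 * (3.17e-10)^2 = 2.456e-09 J/m


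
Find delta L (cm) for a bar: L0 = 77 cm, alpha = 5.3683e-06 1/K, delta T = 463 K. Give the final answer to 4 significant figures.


dL = L0 * alpha * dT
dL = 77 * 5.3683e-06 * 463
dL = 0.1914 cm


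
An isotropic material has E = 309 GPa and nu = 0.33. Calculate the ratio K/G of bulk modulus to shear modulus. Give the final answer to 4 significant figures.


G = E / (2*(1+nu))
G = 309 / (2*(1+0.33)) = 116.165 GPa
K = E / (3*(1-2*nu))
K = 309 / (3*(1-2*0.33)) = 302.941 GPa
K/G = 302.941 / 116.165 = 2.608


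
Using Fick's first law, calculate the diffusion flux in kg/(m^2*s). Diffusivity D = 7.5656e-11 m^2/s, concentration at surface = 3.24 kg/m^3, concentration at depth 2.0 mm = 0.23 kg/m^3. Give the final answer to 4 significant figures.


J = -D * (dC/dx) = D * (C1 - C2) / dx
J = 7.5656e-11 * (3.24 - 0.23) / 2e-03
J = 1.139e-07 kg/(m^2*s)


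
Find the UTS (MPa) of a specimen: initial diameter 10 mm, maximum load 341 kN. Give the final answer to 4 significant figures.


A0 = pi*(d/2)^2 = pi*(10/2)^2 = 78.5398 mm^2
UTS = F_max / A0 = 341*1000 / 78.5398
UTS = 4342 MPa


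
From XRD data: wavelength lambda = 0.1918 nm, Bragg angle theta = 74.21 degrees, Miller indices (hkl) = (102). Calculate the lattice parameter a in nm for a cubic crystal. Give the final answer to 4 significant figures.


d = lambda / (2*sin(theta))
d = 0.1918 / (2*sin(74.21 deg))
d = 0.0996606 nm
a = d * sqrt(h^2+k^2+l^2) = 0.0996606 * sqrt(5)
a = 0.2228 nm


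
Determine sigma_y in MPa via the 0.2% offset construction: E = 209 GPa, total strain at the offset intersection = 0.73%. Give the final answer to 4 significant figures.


Offset strain = 0.002
Elastic strain at yield = total_strain - offset = 7.3e-03 - 0.002 = 5.3e-03
sigma_y = E * elastic_strain = 209000 * 5.3e-03
sigma_y = 1108 MPa


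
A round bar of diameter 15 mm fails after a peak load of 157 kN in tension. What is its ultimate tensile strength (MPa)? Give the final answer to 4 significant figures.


A0 = pi*(d/2)^2 = pi*(15/2)^2 = 176.715 mm^2
UTS = F_max / A0 = 157*1000 / 176.715
UTS = 888.4 MPa


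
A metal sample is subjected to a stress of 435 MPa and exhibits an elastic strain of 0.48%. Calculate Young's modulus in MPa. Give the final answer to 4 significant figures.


E = sigma / epsilon
epsilon = 0.48% = 4.8e-03
E = 435 / 4.8e-03
E = 90630 MPa


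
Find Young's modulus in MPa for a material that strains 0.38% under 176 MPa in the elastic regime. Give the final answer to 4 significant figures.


E = sigma / epsilon
epsilon = 0.38% = 3.8e-03
E = 176 / 3.8e-03
E = 46320 MPa


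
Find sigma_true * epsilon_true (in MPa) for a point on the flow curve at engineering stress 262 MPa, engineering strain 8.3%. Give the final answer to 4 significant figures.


sigma_true = sigma_eng * (1 + epsilon_eng)
sigma_true = 262 * (1 + 0.083) = 283.746 MPa
epsilon_true = ln(1 + epsilon_eng)
epsilon_true = ln(1 + 0.083) = 0.079735
sigma_true * epsilon_true = 283.746 * 0.079735 = 22.62 MPa


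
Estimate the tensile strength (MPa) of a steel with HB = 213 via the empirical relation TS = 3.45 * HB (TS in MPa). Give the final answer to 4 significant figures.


TS (MPa) = 3.45 * HB
TS = 3.45 * 213
TS = 734.9 MPa


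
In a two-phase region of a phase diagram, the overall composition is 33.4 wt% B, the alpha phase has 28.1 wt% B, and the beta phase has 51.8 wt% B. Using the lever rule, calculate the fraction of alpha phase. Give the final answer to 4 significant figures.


f_alpha = (C_beta - C0) / (C_beta - C_alpha)
f_alpha = (51.8 - 33.4) / (51.8 - 28.1)
f_alpha = 0.7764


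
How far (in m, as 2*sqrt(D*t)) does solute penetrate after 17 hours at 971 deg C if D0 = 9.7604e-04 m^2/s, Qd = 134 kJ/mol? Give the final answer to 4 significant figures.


Step 1: D = D0 * exp(-Qd/(R*T))
T = 1244.15 K
D = 9.7604e-04 * exp(-134e3 / (8.314 * 1244.15)) = 2.30878e-09 m^2/s
Step 2: L = 2*sqrt(D*t)
t = 17 h = 61200 s
L = 2*sqrt(2.30878e-09 * 61200) = 0.02377 m


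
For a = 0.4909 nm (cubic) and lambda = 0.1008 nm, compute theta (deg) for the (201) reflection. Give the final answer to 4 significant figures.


d = a / sqrt(h^2+k^2+l^2)
d = 0.4909 / sqrt(5) = 0.219537 nm
lambda = 2*d*sin(theta)  =>  sin(theta) = lambda / (2*d)
sin(theta) = 0.1008 / (2 * 0.219537) = 0.229574
theta = 13.27 deg


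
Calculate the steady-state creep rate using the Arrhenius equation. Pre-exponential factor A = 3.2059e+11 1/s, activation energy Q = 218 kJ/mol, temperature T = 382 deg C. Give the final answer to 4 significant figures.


rate = A * exp(-Q / (R*T))
T = 382 + 273.15 = 655.15 K
rate = 3.2059e+11 * exp(-218e3 / (8.314 * 655.15))
rate = 1.331e-06 1/s


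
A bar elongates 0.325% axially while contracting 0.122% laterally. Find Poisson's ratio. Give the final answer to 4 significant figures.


nu = -epsilon_lat / epsilon_axial
Lateral strain is contraction (negative), so using magnitudes:
nu = 0.122 / 0.325
nu = 0.3754


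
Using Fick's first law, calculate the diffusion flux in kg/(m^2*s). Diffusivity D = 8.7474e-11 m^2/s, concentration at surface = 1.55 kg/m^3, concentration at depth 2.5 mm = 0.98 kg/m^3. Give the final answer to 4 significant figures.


J = -D * (dC/dx) = D * (C1 - C2) / dx
J = 8.7474e-11 * (1.55 - 0.98) / 2.5e-03
J = 1.994e-08 kg/(m^2*s)


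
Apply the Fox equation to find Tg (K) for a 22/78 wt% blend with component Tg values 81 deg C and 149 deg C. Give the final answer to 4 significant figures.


1/Tg = w1/Tg1 + w2/Tg2 (in Kelvin)
Tg1 = 354.15 K, Tg2 = 422.15 K
1/Tg = 0.22/354.15 + 0.78/422.15
Tg = 405 K


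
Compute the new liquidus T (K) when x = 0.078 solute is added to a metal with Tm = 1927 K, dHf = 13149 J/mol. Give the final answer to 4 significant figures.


dT = R*Tm^2*x / dHf
dT = 8.314 * 1927^2 * 0.078 / 13149
dT = 183.137 K
T_new = 1927 - 183.137 = 1744 K


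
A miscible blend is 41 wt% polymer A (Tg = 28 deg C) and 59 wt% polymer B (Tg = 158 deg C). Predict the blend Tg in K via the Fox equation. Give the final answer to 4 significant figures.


1/Tg = w1/Tg1 + w2/Tg2 (in Kelvin)
Tg1 = 301.15 K, Tg2 = 431.15 K
1/Tg = 0.41/301.15 + 0.59/431.15
Tg = 366.3 K


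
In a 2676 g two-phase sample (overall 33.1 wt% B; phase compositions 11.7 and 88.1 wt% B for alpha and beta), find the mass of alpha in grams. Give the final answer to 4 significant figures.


f_alpha = (C_beta - C0) / (C_beta - C_alpha)
f_alpha = (88.1 - 33.1) / (88.1 - 11.7) = 0.719895
m_alpha = f_alpha * m_total = 0.719895 * 2676 = 1926 g


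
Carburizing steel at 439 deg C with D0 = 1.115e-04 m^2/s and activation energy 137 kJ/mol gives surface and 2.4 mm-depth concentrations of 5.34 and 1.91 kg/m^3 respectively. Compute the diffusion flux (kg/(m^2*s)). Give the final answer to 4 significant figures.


Step 1: D = D0 * exp(-Qd/(R*T))
T = 439 + 273.15 = 712.15 K
D = 1.115e-04 * exp(-137e3 / (8.314 * 712.15)) = 9.96007e-15 m^2/s
Step 2: J = D * (C1 - C2) / dx
J = 9.96007e-15 * (5.34 - 1.91) / 2.4e-03
J = 1.423e-11 kg/(m^2*s)


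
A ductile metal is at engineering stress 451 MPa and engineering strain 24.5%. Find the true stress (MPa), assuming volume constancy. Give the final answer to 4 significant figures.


sigma_true = sigma_eng * (1 + epsilon_eng)
sigma_true = 451 * (1 + 0.245)
sigma_true = 561.5 MPa


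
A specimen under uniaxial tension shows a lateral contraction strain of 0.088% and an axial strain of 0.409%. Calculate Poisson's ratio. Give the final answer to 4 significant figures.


nu = -epsilon_lat / epsilon_axial
Lateral strain is contraction (negative), so using magnitudes:
nu = 0.088 / 0.409
nu = 0.2152


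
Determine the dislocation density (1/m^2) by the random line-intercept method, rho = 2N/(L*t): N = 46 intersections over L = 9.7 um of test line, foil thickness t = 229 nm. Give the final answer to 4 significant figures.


rho = 2N / (L * t)
L = 9.7 um = 9.7e-06 m, t = 229 nm = 2.29e-07 m
rho = 2 * 46 / (9.7e-06 * 2.29e-07)
rho = 4.142e+13 1/m^2


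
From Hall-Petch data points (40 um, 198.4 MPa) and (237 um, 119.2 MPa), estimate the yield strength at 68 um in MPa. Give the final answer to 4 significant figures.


sigma_y = sigma0 + k / sqrt(d)
1/sqrt(d1) = 1/sqrt(4e-05) = 158.114;  1/sqrt(d2) = 64.957
k = (sigma1 - sigma2) / (1/sqrt(d1) - 1/sqrt(d2)) = (198.4 - 119.2) / (158.114 - 64.957) = 0.850179 MPa*m^0.5
sigma0 = sigma1 - k/sqrt(d1) = 198.4 - 0.850179*158.114 = 63.975 MPa
sigma_y(d3) = 63.975 + 0.850179 / sqrt(6.8e-05) = 167.1 MPa


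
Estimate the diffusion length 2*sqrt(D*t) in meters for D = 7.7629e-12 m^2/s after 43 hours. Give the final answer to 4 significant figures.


t = 43 hr = 154800 s
Diffusion length = 2*sqrt(D*t)
= 2*sqrt(7.7629e-12 * 154800)
= 2.192e-03 m


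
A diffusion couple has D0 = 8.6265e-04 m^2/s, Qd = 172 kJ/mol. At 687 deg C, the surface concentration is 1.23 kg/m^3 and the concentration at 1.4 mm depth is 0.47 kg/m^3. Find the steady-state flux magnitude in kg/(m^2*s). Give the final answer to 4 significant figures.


Step 1: D = D0 * exp(-Qd/(R*T))
T = 687 + 273.15 = 960.15 K
D = 8.6265e-04 * exp(-172e3 / (8.314 * 960.15)) = 3.78663e-13 m^2/s
Step 2: J = D * (C1 - C2) / dx
J = 3.78663e-13 * (1.23 - 0.47) / 1.4e-03
J = 2.056e-10 kg/(m^2*s)


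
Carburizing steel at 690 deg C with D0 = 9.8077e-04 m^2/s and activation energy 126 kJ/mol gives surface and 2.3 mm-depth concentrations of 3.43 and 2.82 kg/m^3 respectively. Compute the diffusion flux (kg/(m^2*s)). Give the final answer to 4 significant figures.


Step 1: D = D0 * exp(-Qd/(R*T))
T = 690 + 273.15 = 963.15 K
D = 9.8077e-04 * exp(-126e3 / (8.314 * 963.15)) = 1.43862e-10 m^2/s
Step 2: J = D * (C1 - C2) / dx
J = 1.43862e-10 * (3.43 - 2.82) / 2.3e-03
J = 3.815e-08 kg/(m^2*s)


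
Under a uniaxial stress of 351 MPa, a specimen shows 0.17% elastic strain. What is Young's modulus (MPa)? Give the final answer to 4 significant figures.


E = sigma / epsilon
epsilon = 0.17% = 1.7e-03
E = 351 / 1.7e-03
E = 206500 MPa


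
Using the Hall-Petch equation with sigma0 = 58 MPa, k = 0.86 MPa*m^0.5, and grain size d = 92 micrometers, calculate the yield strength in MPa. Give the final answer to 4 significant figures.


sigma_y = sigma0 + k / sqrt(d)
d = 92 um = 9.2e-05 m
sigma_y = 58 + 0.86 / sqrt(9.2e-05)
sigma_y = 147.7 MPa


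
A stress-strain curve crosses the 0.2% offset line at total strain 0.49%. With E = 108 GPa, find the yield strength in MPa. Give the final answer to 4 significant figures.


Offset strain = 0.002
Elastic strain at yield = total_strain - offset = 4.9e-03 - 0.002 = 2.9e-03
sigma_y = E * elastic_strain = 108000 * 2.9e-03
sigma_y = 313.2 MPa


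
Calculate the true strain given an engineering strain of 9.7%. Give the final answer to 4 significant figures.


epsilon_true = ln(1 + epsilon_eng)
epsilon_true = ln(1 + 0.097)
epsilon_true = 0.09258


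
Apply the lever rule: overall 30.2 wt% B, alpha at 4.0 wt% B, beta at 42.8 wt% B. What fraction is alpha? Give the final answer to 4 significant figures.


f_alpha = (C_beta - C0) / (C_beta - C_alpha)
f_alpha = (42.8 - 30.2) / (42.8 - 4.0)
f_alpha = 0.3247


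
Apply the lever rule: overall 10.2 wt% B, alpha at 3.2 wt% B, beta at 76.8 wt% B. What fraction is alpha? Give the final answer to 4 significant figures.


f_alpha = (C_beta - C0) / (C_beta - C_alpha)
f_alpha = (76.8 - 10.2) / (76.8 - 3.2)
f_alpha = 0.9049


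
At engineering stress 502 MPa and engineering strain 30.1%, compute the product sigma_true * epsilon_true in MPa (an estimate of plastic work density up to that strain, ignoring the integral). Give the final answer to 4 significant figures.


sigma_true = sigma_eng * (1 + epsilon_eng)
sigma_true = 502 * (1 + 0.301) = 653.102 MPa
epsilon_true = ln(1 + epsilon_eng)
epsilon_true = ln(1 + 0.301) = 0.263133
sigma_true * epsilon_true = 653.102 * 0.263133 = 171.9 MPa


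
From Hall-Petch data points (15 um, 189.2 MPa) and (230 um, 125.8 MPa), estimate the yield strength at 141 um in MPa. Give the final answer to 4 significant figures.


sigma_y = sigma0 + k / sqrt(d)
1/sqrt(d1) = 1/sqrt(1.5e-05) = 258.199;  1/sqrt(d2) = 65.938
k = (sigma1 - sigma2) / (1/sqrt(d1) - 1/sqrt(d2)) = (189.2 - 125.8) / (258.199 - 65.938) = 0.32976 MPa*m^0.5
sigma0 = sigma1 - k/sqrt(d1) = 189.2 - 0.32976*258.199 = 104.056 MPa
sigma_y(d3) = 104.056 + 0.32976 / sqrt(1.41e-04) = 131.8 MPa


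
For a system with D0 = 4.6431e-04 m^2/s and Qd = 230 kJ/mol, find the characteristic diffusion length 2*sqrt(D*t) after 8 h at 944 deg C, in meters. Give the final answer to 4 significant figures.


Step 1: D = D0 * exp(-Qd/(R*T))
T = 1217.15 K
D = 4.6431e-04 * exp(-230e3 / (8.314 * 1217.15)) = 6.24999e-14 m^2/s
Step 2: L = 2*sqrt(D*t)
t = 8 h = 28800 s
L = 2*sqrt(6.24999e-14 * 28800) = 8.485e-05 m


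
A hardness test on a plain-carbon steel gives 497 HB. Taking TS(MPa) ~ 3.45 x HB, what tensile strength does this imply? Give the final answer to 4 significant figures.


TS (MPa) = 3.45 * HB
TS = 3.45 * 497
TS = 1715 MPa


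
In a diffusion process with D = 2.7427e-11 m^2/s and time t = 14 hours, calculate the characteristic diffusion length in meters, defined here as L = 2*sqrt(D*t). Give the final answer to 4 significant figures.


t = 14 hr = 50400 s
Diffusion length = 2*sqrt(D*t)
= 2*sqrt(2.7427e-11 * 50400)
= 2.351e-03 m


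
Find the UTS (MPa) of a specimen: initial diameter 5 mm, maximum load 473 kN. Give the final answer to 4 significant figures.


A0 = pi*(d/2)^2 = pi*(5/2)^2 = 19.635 mm^2
UTS = F_max / A0 = 473*1000 / 19.635
UTS = 24090 MPa


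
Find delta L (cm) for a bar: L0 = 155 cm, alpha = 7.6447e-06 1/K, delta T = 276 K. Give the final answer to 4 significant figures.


dL = L0 * alpha * dT
dL = 155 * 7.6447e-06 * 276
dL = 0.327 cm


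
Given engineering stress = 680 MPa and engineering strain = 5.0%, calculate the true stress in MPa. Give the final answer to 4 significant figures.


sigma_true = sigma_eng * (1 + epsilon_eng)
sigma_true = 680 * (1 + 0.05)
sigma_true = 714 MPa


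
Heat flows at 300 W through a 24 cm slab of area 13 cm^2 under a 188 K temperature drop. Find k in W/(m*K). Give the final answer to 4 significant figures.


k = Q*L / (A*dT)
L = 0.24 m, A = 1.3e-03 m^2
k = 300 * 0.24 / (1.3e-03 * 188)
k = 294.6 W/(m*K)


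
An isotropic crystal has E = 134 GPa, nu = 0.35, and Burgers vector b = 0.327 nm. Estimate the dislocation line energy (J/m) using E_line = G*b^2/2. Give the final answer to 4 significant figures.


Step 1: G = E / (2*(1+nu))
G = 134 / (2*(1+0.35)) = 49.6296 GPa = 4.96296e+10 Pa
Step 2: E_line = G*b^2/2
b = 0.327 nm = 3.27e-10 m
E_line = 0.5 * 4.96296e+10 * (3.27e-10)^2 = 2.653e-09 J/m


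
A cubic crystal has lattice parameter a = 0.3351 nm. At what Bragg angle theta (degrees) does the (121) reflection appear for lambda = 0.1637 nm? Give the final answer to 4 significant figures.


d = a / sqrt(h^2+k^2+l^2)
d = 0.3351 / sqrt(6) = 0.136804 nm
lambda = 2*d*sin(theta)  =>  sin(theta) = lambda / (2*d)
sin(theta) = 0.1637 / (2 * 0.136804) = 0.598301
theta = 36.75 deg


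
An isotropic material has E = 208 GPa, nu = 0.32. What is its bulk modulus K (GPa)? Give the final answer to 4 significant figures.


K = E / (3*(1-2*nu))
K = 208 / (3*(1-2*0.32))
K = 192.6 GPa


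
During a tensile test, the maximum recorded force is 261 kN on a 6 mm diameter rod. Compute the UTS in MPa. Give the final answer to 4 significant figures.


A0 = pi*(d/2)^2 = pi*(6/2)^2 = 28.2743 mm^2
UTS = F_max / A0 = 261*1000 / 28.2743
UTS = 9231 MPa


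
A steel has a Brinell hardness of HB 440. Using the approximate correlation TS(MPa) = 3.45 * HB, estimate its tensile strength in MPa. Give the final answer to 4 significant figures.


TS (MPa) = 3.45 * HB
TS = 3.45 * 440
TS = 1518 MPa


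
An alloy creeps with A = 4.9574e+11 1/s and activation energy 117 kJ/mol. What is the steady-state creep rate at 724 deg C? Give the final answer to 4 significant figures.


rate = A * exp(-Q / (R*T))
T = 724 + 273.15 = 997.15 K
rate = 4.9574e+11 * exp(-117e3 / (8.314 * 997.15))
rate = 368200 1/s


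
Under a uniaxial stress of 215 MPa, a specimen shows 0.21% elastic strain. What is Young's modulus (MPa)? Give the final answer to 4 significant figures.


E = sigma / epsilon
epsilon = 0.21% = 2.1e-03
E = 215 / 2.1e-03
E = 102400 MPa


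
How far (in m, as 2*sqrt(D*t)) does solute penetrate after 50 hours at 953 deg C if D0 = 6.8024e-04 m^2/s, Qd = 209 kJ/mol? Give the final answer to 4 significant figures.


Step 1: D = D0 * exp(-Qd/(R*T))
T = 1226.15 K
D = 6.8024e-04 * exp(-209e3 / (8.314 * 1226.15)) = 8.48848e-13 m^2/s
Step 2: L = 2*sqrt(D*t)
t = 50 h = 180000 s
L = 2*sqrt(8.48848e-13 * 180000) = 7.818e-04 m


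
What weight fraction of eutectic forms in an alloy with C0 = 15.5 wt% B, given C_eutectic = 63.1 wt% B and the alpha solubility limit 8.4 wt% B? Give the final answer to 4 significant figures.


f_primary = (C_e - C0) / (C_e - C_alpha_max)
f_primary = (63.1 - 15.5) / (63.1 - 8.4)
f_primary = 0.870201
f_eutectic = 1 - 0.870201 = 0.1298


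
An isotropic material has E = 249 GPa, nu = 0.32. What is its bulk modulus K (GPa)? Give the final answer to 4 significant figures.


K = E / (3*(1-2*nu))
K = 249 / (3*(1-2*0.32))
K = 230.6 GPa


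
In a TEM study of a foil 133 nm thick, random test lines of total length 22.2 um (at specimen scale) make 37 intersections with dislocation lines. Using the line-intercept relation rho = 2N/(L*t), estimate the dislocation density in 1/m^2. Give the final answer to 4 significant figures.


rho = 2N / (L * t)
L = 22.2 um = 2.22e-05 m, t = 133 nm = 1.33e-07 m
rho = 2 * 37 / (2.22e-05 * 1.33e-07)
rho = 2.506e+13 1/m^2


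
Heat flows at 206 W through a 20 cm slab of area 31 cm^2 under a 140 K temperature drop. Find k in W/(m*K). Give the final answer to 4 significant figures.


k = Q*L / (A*dT)
L = 0.2 m, A = 3.1e-03 m^2
k = 206 * 0.2 / (3.1e-03 * 140)
k = 94.93 W/(m*K)


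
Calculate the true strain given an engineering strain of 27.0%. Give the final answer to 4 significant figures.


epsilon_true = ln(1 + epsilon_eng)
epsilon_true = ln(1 + 0.27)
epsilon_true = 0.239


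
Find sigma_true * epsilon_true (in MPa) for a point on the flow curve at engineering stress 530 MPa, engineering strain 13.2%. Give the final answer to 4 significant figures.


sigma_true = sigma_eng * (1 + epsilon_eng)
sigma_true = 530 * (1 + 0.132) = 599.96 MPa
epsilon_true = ln(1 + epsilon_eng)
epsilon_true = ln(1 + 0.132) = 0.123986
sigma_true * epsilon_true = 599.96 * 0.123986 = 74.39 MPa


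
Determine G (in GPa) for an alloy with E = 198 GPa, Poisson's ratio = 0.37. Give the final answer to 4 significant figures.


G = E / (2*(1+nu))
G = 198 / (2*(1+0.37))
G = 72.26 GPa


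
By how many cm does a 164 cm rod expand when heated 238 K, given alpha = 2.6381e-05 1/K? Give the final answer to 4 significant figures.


dL = L0 * alpha * dT
dL = 164 * 2.6381e-05 * 238
dL = 1.03 cm


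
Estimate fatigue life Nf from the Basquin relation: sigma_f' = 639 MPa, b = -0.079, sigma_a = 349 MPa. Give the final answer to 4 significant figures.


sigma_a = sigma_f' * (2*Nf)^b
2*Nf = (sigma_a / sigma_f')^(1/b)
2*Nf = (349 / 639)^(1/-0.079)
2*Nf = 2113.52
Nf = 1057 cycles


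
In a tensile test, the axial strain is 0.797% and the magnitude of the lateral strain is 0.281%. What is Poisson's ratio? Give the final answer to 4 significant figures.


nu = -epsilon_lat / epsilon_axial
Lateral strain is contraction (negative), so using magnitudes:
nu = 0.281 / 0.797
nu = 0.3526


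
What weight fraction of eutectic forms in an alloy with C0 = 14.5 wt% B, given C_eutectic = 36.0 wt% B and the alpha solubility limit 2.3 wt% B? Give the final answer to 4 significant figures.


f_primary = (C_e - C0) / (C_e - C_alpha_max)
f_primary = (36.0 - 14.5) / (36.0 - 2.3)
f_primary = 0.637982
f_eutectic = 1 - 0.637982 = 0.362


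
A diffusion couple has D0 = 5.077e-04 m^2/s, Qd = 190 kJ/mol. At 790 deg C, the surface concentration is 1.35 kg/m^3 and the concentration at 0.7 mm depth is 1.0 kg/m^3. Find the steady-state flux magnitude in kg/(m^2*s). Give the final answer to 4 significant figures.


Step 1: D = D0 * exp(-Qd/(R*T))
T = 790 + 273.15 = 1063.15 K
D = 5.077e-04 * exp(-190e3 / (8.314 * 1063.15)) = 2.3453e-13 m^2/s
Step 2: J = D * (C1 - C2) / dx
J = 2.3453e-13 * (1.35 - 1.0) / 7e-04
J = 1.173e-10 kg/(m^2*s)


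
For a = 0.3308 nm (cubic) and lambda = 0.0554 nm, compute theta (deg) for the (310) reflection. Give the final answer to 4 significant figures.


d = a / sqrt(h^2+k^2+l^2)
d = 0.3308 / sqrt(10) = 0.104608 nm
lambda = 2*d*sin(theta)  =>  sin(theta) = lambda / (2*d)
sin(theta) = 0.0554 / (2 * 0.104608) = 0.264798
theta = 15.35 deg


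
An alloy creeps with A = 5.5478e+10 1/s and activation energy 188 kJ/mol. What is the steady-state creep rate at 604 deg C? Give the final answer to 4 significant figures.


rate = A * exp(-Q / (R*T))
T = 604 + 273.15 = 877.15 K
rate = 5.5478e+10 * exp(-188e3 / (8.314 * 877.15))
rate = 0.3534 1/s


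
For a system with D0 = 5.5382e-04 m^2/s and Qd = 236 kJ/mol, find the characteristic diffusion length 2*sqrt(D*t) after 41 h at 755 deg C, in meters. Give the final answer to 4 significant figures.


Step 1: D = D0 * exp(-Qd/(R*T))
T = 1028.15 K
D = 5.5382e-04 * exp(-236e3 / (8.314 * 1028.15)) = 5.66337e-16 m^2/s
Step 2: L = 2*sqrt(D*t)
t = 41 h = 147600 s
L = 2*sqrt(5.66337e-16 * 147600) = 1.829e-05 m


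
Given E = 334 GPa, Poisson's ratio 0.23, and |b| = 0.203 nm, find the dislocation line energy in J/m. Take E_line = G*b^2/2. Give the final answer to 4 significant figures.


Step 1: G = E / (2*(1+nu))
G = 334 / (2*(1+0.23)) = 135.772 GPa = 1.35772e+11 Pa
Step 2: E_line = G*b^2/2
b = 0.203 nm = 2.03e-10 m
E_line = 0.5 * 1.35772e+11 * (2.03e-10)^2 = 2.798e-09 J/m


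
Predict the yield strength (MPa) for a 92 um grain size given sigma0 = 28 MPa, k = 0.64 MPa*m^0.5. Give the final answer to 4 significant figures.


sigma_y = sigma0 + k / sqrt(d)
d = 92 um = 9.2e-05 m
sigma_y = 28 + 0.64 / sqrt(9.2e-05)
sigma_y = 94.72 MPa


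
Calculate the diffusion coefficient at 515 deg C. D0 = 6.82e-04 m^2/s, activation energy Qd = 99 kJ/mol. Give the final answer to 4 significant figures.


D = D0 * exp(-Qd / (R*T))
T = 788.15 K
D = 6.82e-04 * exp(-99e3 / (8.314 * 788.15))
D = 1.872e-10 m^2/s
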